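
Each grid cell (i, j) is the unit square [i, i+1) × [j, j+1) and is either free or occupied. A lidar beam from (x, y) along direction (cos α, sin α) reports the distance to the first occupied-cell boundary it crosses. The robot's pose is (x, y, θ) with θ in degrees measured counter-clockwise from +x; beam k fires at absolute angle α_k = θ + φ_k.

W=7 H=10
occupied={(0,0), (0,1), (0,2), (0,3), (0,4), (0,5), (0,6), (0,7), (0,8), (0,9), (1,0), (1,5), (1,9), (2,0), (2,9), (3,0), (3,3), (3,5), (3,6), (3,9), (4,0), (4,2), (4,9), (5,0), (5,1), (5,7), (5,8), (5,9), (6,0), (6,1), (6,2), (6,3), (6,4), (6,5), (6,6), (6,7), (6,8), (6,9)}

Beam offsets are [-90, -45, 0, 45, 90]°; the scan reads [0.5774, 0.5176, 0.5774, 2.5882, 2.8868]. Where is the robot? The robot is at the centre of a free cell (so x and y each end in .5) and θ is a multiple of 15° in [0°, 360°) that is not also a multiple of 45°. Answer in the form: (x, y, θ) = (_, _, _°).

Enumerate (i+0.5, j+0.5, θ) over the 32 free cells and 16 admissible headings. For each, cast all 5 beams and compare to the given ranges.
  (2.5, 4.5, 30°): beam 1 = 1.0000 ≠ 0.5774 ✗
  (5.5, 2.5, 150°): beam 1 = 1.0000 ≠ 0.5774 ✗
  (4.5, 6.5, 30°): beam 1 = 3.0000 ≠ 0.5774 ✗
  …
  (3.5, 2.5, 120°): r_1=0.5774, r_2=0.5176, r_3=0.5774, r_4=2.5882, r_5=2.8868 — all match ✓
Only this pose fits every beam.

(x, y, θ) = (3.5, 2.5, 120°)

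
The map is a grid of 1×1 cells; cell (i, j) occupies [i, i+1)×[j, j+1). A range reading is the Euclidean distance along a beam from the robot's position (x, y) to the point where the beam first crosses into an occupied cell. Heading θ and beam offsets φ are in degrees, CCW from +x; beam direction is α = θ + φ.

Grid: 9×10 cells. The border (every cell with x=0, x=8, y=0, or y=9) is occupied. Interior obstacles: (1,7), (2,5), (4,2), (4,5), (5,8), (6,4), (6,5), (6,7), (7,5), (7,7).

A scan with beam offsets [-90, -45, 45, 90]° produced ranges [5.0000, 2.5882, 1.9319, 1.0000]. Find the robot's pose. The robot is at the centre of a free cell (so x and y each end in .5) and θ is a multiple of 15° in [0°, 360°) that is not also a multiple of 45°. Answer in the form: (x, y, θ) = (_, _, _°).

(x, y, θ) = (5.5, 6.5, 240°)

The pose lattice has 46·16 = 736 candidates. Test each by forward raycasting.
  (1.5, 8.5, 165°): beam 1 = 0.5176 ≠ 5.0000 ✗
  (1.5, 2.5, 330°): beam 1 = 1.0000 ≠ 5.0000 ✗
  (6.5, 1.5, 165°): beam 1 = 3.6235 ≠ 5.0000 ✗
  (3.5, 2.5, 60°): beam 1 = 0.5774 ≠ 5.0000 ✗
  …
  (5.5, 6.5, 240°): r_1=5.0000, r_2=2.5882, r_3=1.9319, r_4=1.0000 — all match ✓
Only this pose fits every beam.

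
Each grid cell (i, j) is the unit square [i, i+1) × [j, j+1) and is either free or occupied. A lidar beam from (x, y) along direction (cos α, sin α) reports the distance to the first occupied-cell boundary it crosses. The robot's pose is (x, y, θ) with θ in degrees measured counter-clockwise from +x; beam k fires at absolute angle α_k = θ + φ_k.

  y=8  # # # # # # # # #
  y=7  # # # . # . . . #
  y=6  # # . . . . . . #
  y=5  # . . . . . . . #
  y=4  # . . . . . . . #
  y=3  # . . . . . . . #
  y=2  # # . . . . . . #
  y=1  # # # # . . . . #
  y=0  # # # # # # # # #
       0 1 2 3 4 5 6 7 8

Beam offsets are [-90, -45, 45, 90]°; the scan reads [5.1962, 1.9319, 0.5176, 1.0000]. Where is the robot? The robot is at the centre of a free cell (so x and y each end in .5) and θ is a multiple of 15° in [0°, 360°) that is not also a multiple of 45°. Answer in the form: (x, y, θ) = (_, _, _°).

(x, y, θ) = (7.5, 5.5, 330°)

Enumerate (i+0.5, j+0.5, θ) over the 41 free cells and 16 admissible headings. For each, cast all 4 beams and compare to the given ranges.
  (2.5, 3.5, 75°): beam 1 = 5.6940 ≠ 5.1962 ✗
  (7.5, 6.5, 255°): beam 1 = 2.5882 ≠ 5.1962 ✗
  (3.5, 7.5, 195°): beam 1 = 0.5176 ≠ 5.1962 ✗
  (5.5, 7.5, 30°): beam 1 = 5.0000 ≠ 5.1962 ✗
  …
  (7.5, 5.5, 330°): r_1=5.1962, r_2=1.9319, r_3=0.5176, r_4=1.0000 — all match ✓
Unique over the lattice → pose = (7.5, 5.5, 330°).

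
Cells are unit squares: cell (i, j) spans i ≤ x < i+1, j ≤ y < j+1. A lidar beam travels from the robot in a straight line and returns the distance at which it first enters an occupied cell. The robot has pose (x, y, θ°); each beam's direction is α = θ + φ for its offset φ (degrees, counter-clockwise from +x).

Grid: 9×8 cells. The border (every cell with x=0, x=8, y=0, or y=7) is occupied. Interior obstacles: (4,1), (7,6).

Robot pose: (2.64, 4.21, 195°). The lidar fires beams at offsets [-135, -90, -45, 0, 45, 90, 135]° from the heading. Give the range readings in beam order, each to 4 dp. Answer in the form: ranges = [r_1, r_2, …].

beam 1: φ=-135°, α=60°
  direction (0.5000, 0.8660); cell (2,4); t to first gridline: x 0.7200, y 0.9122 (then +2.0000 / +1.1547)
    (3,4) via x @ 0.7200
    (3,5) via y @ 0.9122
    (3,6) via y @ 2.0669
    (4,6) via x @ 2.7200
    (4,7) via y @ 3.2216  # hit
  → r_1 = 3.2216
beam 2: φ=-90°, α=105°
  direction (-0.2588, 0.9659); cell (2,4); t to first gridline: x 2.4728, y 0.8179 (then +3.8637 / +1.0353)
    (2,5) via y @ 0.8179
    (2,6) via y @ 1.8531
    (1,6) via x @ 2.4728
    (1,7) via y @ 2.8884  # hit
  → r_2 = 2.8884
beam 3: φ=-45°, α=150°
  direction (-0.8660, 0.5000); cell (2,4); t to first gridline: x 0.7390, y 1.5800 (then +1.1547 / +2.0000)
    (1,4) via x @ 0.7390
    (1,5) via y @ 1.5800
    (0,5) via x @ 1.8937  # hit
  → r_3 = 1.8937
beam 4: φ=0°, α=195°
  direction (-0.9659, -0.2588); cell (2,4); t to first gridline: x 0.6626, y 0.8114 (then +1.0353 / +3.8637)
    (1,4) via x @ 0.6626
    (1,3) via y @ 0.8114
    (0,3) via x @ 1.6979  # hit
  → r_4 = 1.6979
beam 5: φ=45°, α=240°
  direction (-0.5000, -0.8660); cell (2,4); t to first gridline: x 1.2800, y 0.2425 (then +2.0000 / +1.1547)
    (2,3) via y @ 0.2425
    (1,3) via x @ 1.2800
    (1,2) via y @ 1.3972
    (1,1) via y @ 2.5519
    (0,1) via x @ 3.2800  # hit
  → r_5 = 3.2800
beam 6: φ=90°, α=285°
  direction (0.2588, -0.9659); cell (2,4); t to first gridline: x 1.3909, y 0.2174 (then +3.8637 / +1.0353)
    (2,3) via y @ 0.2174
    (2,2) via y @ 1.2527
    (3,2) via x @ 1.3909
    (3,1) via y @ 2.2880
    (3,0) via y @ 3.3232  # hit
  → r_6 = 3.3232
beam 7: φ=135°, α=330°
  direction (0.8660, -0.5000); cell (2,4); t to first gridline: x 0.4157, y 0.4200 (then +1.1547 / +2.0000)
    (3,4) via x @ 0.4157
    (3,3) via y @ 0.4200
    (4,3) via x @ 1.5704
    (4,2) via y @ 2.4200
    (5,2) via x @ 2.7251
    (6,2) via x @ 3.8798
    (6,1) via y @ 4.4200
    (7,1) via x @ 5.0345
    (8,1) via x @ 6.1892  # hit
  → r_7 = 6.1892

ranges = [3.2216, 2.8884, 1.8937, 1.6979, 3.2800, 3.3232, 6.1892]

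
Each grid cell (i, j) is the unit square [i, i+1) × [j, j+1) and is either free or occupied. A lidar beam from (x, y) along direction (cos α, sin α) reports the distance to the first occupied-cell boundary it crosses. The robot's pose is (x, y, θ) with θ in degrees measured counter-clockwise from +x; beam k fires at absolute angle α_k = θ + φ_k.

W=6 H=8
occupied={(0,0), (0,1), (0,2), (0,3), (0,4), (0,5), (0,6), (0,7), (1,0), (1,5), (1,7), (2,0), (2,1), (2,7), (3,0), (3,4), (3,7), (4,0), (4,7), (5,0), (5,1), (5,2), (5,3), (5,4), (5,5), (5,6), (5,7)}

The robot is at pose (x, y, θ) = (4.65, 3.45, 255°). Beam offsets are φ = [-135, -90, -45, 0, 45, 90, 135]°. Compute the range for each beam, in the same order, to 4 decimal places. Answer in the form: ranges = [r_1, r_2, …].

beam 1: φ=-135°, α=120°
  direction (-0.5000, 0.8660); cell (4,3); t to first gridline: x 1.3000, y 0.6351 (then +2.0000 / +1.1547)
    (4,4) via y @ 0.6351
    (3,4) via x @ 1.3000  # hit
  → r_1 = 1.3000
beam 2: φ=-90°, α=165°
  direction (-0.9659, 0.2588); cell (4,3); t to first gridline: x 0.6729, y 2.1250 (then +1.0353 / +3.8637)
    (3,3) via x @ 0.6729
    (2,3) via x @ 1.7082
    (2,4) via y @ 2.1250
    (1,4) via x @ 2.7435
    (0,4) via x @ 3.7788  # hit
  → r_2 = 3.7788
beam 3: φ=-45°, α=210°
  direction (-0.8660, -0.5000); cell (4,3); t to first gridline: x 0.7506, y 0.9000 (then +1.1547 / +2.0000)
    (3,3) via x @ 0.7506
    (3,2) via y @ 0.9000
    (2,2) via x @ 1.9053
    (2,1) via y @ 2.9000  # hit
  → r_3 = 2.9000
beam 4: φ=0°, α=255°
  direction (-0.2588, -0.9659); cell (4,3); t to first gridline: x 2.5114, y 0.4659 (then +3.8637 / +1.0353)
    (4,2) via y @ 0.4659
    (4,1) via y @ 1.5012
    (3,1) via x @ 2.5114
    (3,0) via y @ 2.5364  # hit
  → r_4 = 2.5364
beam 5: φ=45°, α=300°
  direction (0.5000, -0.8660); cell (4,3); t to first gridline: x 0.7000, y 0.5196 (then +2.0000 / +1.1547)
    (4,2) via y @ 0.5196
    (5,2) via x @ 0.7000  # hit
  → r_5 = 0.7000
beam 6: φ=90°, α=345°
  direction (0.9659, -0.2588); cell (4,3); t to first gridline: x 0.3623, y 1.7387 (then +1.0353 / +3.8637)
    (5,3) via x @ 0.3623  # hit
  → r_6 = 0.3623
beam 7: φ=135°, α=30°
  direction (0.8660, 0.5000); cell (4,3); t to first gridline: x 0.4041, y 1.1000 (then +1.1547 / +2.0000)
    (5,3) via x @ 0.4041  # hit
  → r_7 = 0.4041

ranges = [1.3000, 3.7788, 2.9000, 2.5364, 0.7000, 0.3623, 0.4041]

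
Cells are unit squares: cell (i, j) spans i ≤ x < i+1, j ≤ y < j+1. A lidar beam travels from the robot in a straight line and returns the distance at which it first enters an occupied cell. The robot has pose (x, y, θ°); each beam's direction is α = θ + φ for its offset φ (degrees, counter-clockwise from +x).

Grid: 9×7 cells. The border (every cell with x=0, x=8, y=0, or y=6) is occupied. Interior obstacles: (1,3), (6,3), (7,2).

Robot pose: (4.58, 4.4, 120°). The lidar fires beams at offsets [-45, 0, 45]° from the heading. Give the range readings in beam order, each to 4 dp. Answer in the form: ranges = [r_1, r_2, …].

beam 1: φ=-45°, α=75°
  dir = (cos 75°, sin 75°) = (0.2588, 0.9659); from cell (4,4)
  next x-line at t=1.6228, next y-line at t=0.6212; Δt_x=3.8637, Δt_y=1.0353
    y: enter (4,5) at t=0.6212
    x: enter (5,5) at t=1.6228
    y: enter (5,6) at t=1.6564 ← occupied
  → r_1 = 1.6564
beam 2: φ=0°, α=120°
  dir = (cos 120°, sin 120°) = (-0.5000, 0.8660); from cell (4,4)
  next x-line at t=1.1600, next y-line at t=0.6928; Δt_x=2.0000, Δt_y=1.1547
    y: enter (4,5) at t=0.6928
    x: enter (3,5) at t=1.1600
    y: enter (3,6) at t=1.8475 ← occupied
  → r_2 = 1.8475
beam 3: φ=45°, α=165°
  dir = (cos 165°, sin 165°) = (-0.9659, 0.2588); from cell (4,4)
  next x-line at t=0.6005, next y-line at t=2.3182; Δt_x=1.0353, Δt_y=3.8637
    x: enter (3,4) at t=0.6005
    x: enter (2,4) at t=1.6357
    y: enter (2,5) at t=2.3182
    x: enter (1,5) at t=2.6710
    x: enter (0,5) at t=3.7063 ← occupied
  → r_3 = 3.7063

ranges = [1.6564, 1.8475, 3.7063]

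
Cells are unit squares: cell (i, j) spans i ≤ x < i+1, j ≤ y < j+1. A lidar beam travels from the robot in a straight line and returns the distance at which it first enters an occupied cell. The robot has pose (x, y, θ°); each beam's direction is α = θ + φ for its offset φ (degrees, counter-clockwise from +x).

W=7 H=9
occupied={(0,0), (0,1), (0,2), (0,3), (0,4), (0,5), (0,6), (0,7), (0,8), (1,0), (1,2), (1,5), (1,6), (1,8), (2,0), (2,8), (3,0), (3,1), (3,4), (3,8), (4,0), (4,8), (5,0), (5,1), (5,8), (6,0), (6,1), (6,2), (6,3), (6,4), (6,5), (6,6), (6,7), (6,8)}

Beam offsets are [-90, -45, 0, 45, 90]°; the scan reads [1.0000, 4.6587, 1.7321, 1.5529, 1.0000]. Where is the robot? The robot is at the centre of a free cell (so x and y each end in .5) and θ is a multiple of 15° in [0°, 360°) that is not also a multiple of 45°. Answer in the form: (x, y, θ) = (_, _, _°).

Candidates: 29 free-cell centres × 16 headings = 464 poses. Raycast each; keep the one whose scan matches to 4 dp.
  (3.5, 5.5, 60°): beam 1 = 2.8868 ≠ 1.0000 ✗
  (5.5, 2.5, 105°): beam 1 = 0.5176 ≠ 1.0000 ✗
  (4.5, 6.5, 345°): beam 1 = 1.9319 ≠ 1.0000 ✗
  (5.5, 5.5, 240°): beam 1 = 5.0000 ≠ 1.0000 ✗
  (5.5, 2.5, 330°): beam 1 = 0.5774 ≠ 1.0000 ✗
  …
  (2.5, 3.5, 120°): r_1=1.0000, r_2=4.6587, r_3=1.7321, r_4=1.5529, r_5=1.0000 — all match ✓
No second candidate reproduces the full scan.

(x, y, θ) = (2.5, 3.5, 120°)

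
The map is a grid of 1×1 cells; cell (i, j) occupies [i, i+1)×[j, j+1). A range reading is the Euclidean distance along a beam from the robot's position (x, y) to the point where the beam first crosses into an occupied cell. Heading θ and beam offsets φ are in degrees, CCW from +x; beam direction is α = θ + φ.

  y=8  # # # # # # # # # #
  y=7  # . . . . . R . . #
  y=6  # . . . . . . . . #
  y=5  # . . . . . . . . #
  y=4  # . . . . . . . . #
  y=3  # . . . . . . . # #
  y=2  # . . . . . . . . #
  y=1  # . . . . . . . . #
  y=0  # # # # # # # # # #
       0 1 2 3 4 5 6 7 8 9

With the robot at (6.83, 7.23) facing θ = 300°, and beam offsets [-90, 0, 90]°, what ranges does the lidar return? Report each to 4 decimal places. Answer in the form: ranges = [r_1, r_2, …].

ranges = [6.7319, 3.7297, 1.5400]

beam 1: φ=-90°, α=210°
  d=(-0.8660,-0.5000)  start (6,7)  tX=0.9584 tY=0.4600  stride 1/|dx|=1.1547 1/|dy|=2.0000
    cross y-line → (6,6), t=0.4600
    cross x-line → (5,6), t=0.9584
    cross x-line → (4,6), t=2.1131
    cross y-line → (4,5), t=2.4600
    cross x-line → (3,5), t=3.2678
    cross x-line → (2,5), t=4.4225
    cross y-line → (2,4), t=4.4600
    cross x-line → (1,4), t=5.5772
    cross y-line → (1,3), t=6.4600
    cross x-line → (0,3), t=6.7319 (wall)
  → r_1 = 6.7319
beam 2: φ=0°, α=300°
  d=(0.5000,-0.8660)  start (6,7)  tX=0.3400 tY=0.2656  stride 1/|dx|=2.0000 1/|dy|=1.1547
    cross y-line → (6,6), t=0.2656
    cross x-line → (7,6), t=0.3400
    cross y-line → (7,5), t=1.4203
    cross x-line → (8,5), t=2.3400
    cross y-line → (8,4), t=2.5750
    cross y-line → (8,3), t=3.7297 (wall)
  → r_2 = 3.7297
beam 3: φ=90°, α=30°
  d=(0.8660,0.5000)  start (6,7)  tX=0.1963 tY=1.5400  stride 1/|dx|=1.1547 1/|dy|=2.0000
    cross x-line → (7,7), t=0.1963
    cross x-line → (8,7), t=1.3510
    cross y-line → (8,8), t=1.5400 (wall)
  → r_3 = 1.5400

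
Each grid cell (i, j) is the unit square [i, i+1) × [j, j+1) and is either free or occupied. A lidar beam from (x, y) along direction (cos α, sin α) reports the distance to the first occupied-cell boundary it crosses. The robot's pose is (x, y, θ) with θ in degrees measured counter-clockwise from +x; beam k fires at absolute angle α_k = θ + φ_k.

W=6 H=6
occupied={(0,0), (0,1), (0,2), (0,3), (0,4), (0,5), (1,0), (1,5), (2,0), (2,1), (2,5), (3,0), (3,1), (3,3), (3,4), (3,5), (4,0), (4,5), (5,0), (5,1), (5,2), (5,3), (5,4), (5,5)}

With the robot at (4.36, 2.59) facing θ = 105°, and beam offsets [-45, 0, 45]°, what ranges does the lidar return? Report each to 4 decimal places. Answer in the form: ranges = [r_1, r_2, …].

ranges = [1.2800, 1.3909, 0.8200]

beam 1: φ=-45°, α=60°
  cosα=0.5000 sinα=0.8660 | (4,2) | tMaxX 1.2800 tMaxY 0.4734 | tΔX 2.0000 tΔY 1.1547
    t=0.4734 [y] (4,3)
    t=1.2800 [x] (5,3) — stop
  → r_1 = 1.2800
beam 2: φ=0°, α=105°
  cosα=-0.2588 sinα=0.9659 | (4,2) | tMaxX 1.3909 tMaxY 0.4245 | tΔX 3.8637 tΔY 1.0353
    t=0.4245 [y] (4,3)
    t=1.3909 [x] (3,3) — stop
  → r_2 = 1.3909
beam 3: φ=45°, α=150°
  cosα=-0.8660 sinα=0.5000 | (4,2) | tMaxX 0.4157 tMaxY 0.8200 | tΔX 1.1547 tΔY 2.0000
    t=0.4157 [x] (3,2)
    t=0.8200 [y] (3,3) — stop
  → r_3 = 0.8200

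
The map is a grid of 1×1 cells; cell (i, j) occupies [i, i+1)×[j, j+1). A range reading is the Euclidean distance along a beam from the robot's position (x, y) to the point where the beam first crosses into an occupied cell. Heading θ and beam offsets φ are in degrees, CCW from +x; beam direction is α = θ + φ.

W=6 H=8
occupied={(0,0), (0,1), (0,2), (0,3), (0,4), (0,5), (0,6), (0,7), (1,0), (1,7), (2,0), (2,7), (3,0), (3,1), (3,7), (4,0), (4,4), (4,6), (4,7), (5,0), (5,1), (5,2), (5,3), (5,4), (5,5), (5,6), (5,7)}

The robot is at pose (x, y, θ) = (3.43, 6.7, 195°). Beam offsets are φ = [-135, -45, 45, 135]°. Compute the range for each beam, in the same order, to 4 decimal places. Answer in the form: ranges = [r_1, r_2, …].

beam 1: φ=-135°, α=60°
  dir = (cos 60°, sin 60°) = (0.5000, 0.8660); from cell (3,6)
  next x-line at t=1.1400, next y-line at t=0.3464; Δt_x=2.0000, Δt_y=1.1547
    y: enter (3,7) at t=0.3464 ← occupied
  → r_1 = 0.3464
beam 2: φ=-45°, α=150°
  dir = (cos 150°, sin 150°) = (-0.8660, 0.5000); from cell (3,6)
  next x-line at t=0.4965, next y-line at t=0.6000; Δt_x=1.1547, Δt_y=2.0000
    x: enter (2,6) at t=0.4965
    y: enter (2,7) at t=0.6000 ← occupied
  → r_2 = 0.6000
beam 3: φ=45°, α=240°
  dir = (cos 240°, sin 240°) = (-0.5000, -0.8660); from cell (3,6)
  next x-line at t=0.8600, next y-line at t=0.8083; Δt_x=2.0000, Δt_y=1.1547
    y: enter (3,5) at t=0.8083
    x: enter (2,5) at t=0.8600
    y: enter (2,4) at t=1.9630
    x: enter (1,4) at t=2.8600
    y: enter (1,3) at t=3.1177
    y: enter (1,2) at t=4.2724
    x: enter (0,2) at t=4.8600 ← occupied
  → r_3 = 4.8600
beam 4: φ=135°, α=330°
  dir = (cos 330°, sin 330°) = (0.8660, -0.5000); from cell (3,6)
  next x-line at t=0.6582, next y-line at t=1.4000; Δt_x=1.1547, Δt_y=2.0000
    x: enter (4,6) at t=0.6582 ← occupied
  → r_4 = 0.6582

ranges = [0.3464, 0.6000, 4.8600, 0.6582]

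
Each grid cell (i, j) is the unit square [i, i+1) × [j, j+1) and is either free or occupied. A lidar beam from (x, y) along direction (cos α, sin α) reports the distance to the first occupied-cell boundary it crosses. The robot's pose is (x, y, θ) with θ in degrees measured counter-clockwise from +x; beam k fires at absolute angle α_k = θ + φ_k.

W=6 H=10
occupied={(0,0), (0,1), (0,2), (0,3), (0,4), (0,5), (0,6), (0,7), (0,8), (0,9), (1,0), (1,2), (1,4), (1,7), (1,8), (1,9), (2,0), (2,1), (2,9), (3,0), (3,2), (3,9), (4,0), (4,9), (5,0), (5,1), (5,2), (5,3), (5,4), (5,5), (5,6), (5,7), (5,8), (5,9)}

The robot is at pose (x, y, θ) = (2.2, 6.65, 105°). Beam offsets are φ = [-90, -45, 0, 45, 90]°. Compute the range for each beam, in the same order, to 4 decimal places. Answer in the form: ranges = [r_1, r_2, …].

ranges = [2.8988, 2.7135, 0.7727, 0.7000, 1.2423]

beam 1: φ=-90°, α=15°
  direction (0.9659, 0.2588); cell (2,6); t to first gridline: x 0.8282, y 1.3523 (then +1.0353 / +3.8637)
    (3,6) via x @ 0.8282
    (3,7) via y @ 1.3523
    (4,7) via x @ 1.8635
    (5,7) via x @ 2.8988  # hit
  → r_1 = 2.8988
beam 2: φ=-45°, α=60°
  direction (0.5000, 0.8660); cell (2,6); t to first gridline: x 1.6000, y 0.4041 (then +2.0000 / +1.1547)
    (2,7) via y @ 0.4041
    (2,8) via y @ 1.5588
    (3,8) via x @ 1.6000
    (3,9) via y @ 2.7135  # hit
  → r_2 = 2.7135
beam 3: φ=0°, α=105°
  direction (-0.2588, 0.9659); cell (2,6); t to first gridline: x 0.7727, y 0.3623 (then +3.8637 / +1.0353)
    (2,7) via y @ 0.3623
    (1,7) via x @ 0.7727  # hit
  → r_3 = 0.7727
beam 4: φ=45°, α=150°
  direction (-0.8660, 0.5000); cell (2,6); t to first gridline: x 0.2309, y 0.7000 (then +1.1547 / +2.0000)
    (1,6) via x @ 0.2309
    (1,7) via y @ 0.7000  # hit
  → r_4 = 0.7000
beam 5: φ=90°, α=195°
  direction (-0.9659, -0.2588); cell (2,6); t to first gridline: x 0.2071, y 2.5114 (then +1.0353 / +3.8637)
    (1,6) via x @ 0.2071
    (0,6) via x @ 1.2423  # hit
  → r_5 = 1.2423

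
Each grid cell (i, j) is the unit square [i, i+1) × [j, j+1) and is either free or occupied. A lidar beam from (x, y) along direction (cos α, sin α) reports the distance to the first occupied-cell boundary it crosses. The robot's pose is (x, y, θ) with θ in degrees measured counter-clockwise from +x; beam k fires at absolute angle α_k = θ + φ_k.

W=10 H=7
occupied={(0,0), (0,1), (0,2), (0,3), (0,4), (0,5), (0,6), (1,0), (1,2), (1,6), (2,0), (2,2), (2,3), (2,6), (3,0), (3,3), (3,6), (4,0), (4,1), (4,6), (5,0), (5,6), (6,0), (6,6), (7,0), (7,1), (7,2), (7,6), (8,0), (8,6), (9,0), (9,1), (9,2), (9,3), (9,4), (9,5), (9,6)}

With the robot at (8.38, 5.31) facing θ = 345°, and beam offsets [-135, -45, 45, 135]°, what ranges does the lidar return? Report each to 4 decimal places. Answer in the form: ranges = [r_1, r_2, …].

ranges = [6.2123, 1.2400, 0.7159, 0.7967]

beam 1: φ=-135°, α=210°
  dir = (cos 210°, sin 210°) = (-0.8660, -0.5000); from cell (8,5)
  next x-line at t=0.4388, next y-line at t=0.6200; Δt_x=1.1547, Δt_y=2.0000
    x: enter (7,5) at t=0.4388
    y: enter (7,4) at t=0.6200
    x: enter (6,4) at t=1.5935
    y: enter (6,3) at t=2.6200
    x: enter (5,3) at t=2.7482
    x: enter (4,3) at t=3.9029
    y: enter (4,2) at t=4.6200
    x: enter (3,2) at t=5.0576
    x: enter (2,2) at t=6.2123 ← occupied
  → r_1 = 6.2123
beam 2: φ=-45°, α=300°
  dir = (cos 300°, sin 300°) = (0.5000, -0.8660); from cell (8,5)
  next x-line at t=1.2400, next y-line at t=0.3580; Δt_x=2.0000, Δt_y=1.1547
    y: enter (8,4) at t=0.3580
    x: enter (9,4) at t=1.2400 ← occupied
  → r_2 = 1.2400
beam 3: φ=45°, α=30°
  dir = (cos 30°, sin 30°) = (0.8660, 0.5000); from cell (8,5)
  next x-line at t=0.7159, next y-line at t=1.3800; Δt_x=1.1547, Δt_y=2.0000
    x: enter (9,5) at t=0.7159 ← occupied
  → r_3 = 0.7159
beam 4: φ=135°, α=120°
  dir = (cos 120°, sin 120°) = (-0.5000, 0.8660); from cell (8,5)
  next x-line at t=0.7600, next y-line at t=0.7967; Δt_x=2.0000, Δt_y=1.1547
    x: enter (7,5) at t=0.7600
    y: enter (7,6) at t=0.7967 ← occupied
  → r_4 = 0.7967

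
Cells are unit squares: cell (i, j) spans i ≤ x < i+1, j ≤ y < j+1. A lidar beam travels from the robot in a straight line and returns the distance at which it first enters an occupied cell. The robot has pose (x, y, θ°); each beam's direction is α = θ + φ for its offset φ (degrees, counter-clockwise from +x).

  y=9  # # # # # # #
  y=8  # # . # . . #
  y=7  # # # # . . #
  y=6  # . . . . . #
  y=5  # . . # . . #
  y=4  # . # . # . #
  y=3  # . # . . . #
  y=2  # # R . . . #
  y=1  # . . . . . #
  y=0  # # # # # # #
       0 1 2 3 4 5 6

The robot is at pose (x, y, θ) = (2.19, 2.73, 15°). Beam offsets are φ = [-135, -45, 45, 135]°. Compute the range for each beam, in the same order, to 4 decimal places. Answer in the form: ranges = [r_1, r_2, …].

ranges = [0.3800, 3.4600, 0.3118, 0.2194]

beam 1: φ=-135°, α=240°
  d=(-0.5000,-0.8660)  start (2,2)  tX=0.3800 tY=0.8429  stride 1/|dx|=2.0000 1/|dy|=1.1547
    cross x-line → (1,2), t=0.3800 (wall)
  → r_1 = 0.3800
beam 2: φ=-45°, α=330°
  d=(0.8660,-0.5000)  start (2,2)  tX=0.9353 tY=1.4600  stride 1/|dx|=1.1547 1/|dy|=2.0000
    cross x-line → (3,2), t=0.9353
    cross y-line → (3,1), t=1.4600
    cross x-line → (4,1), t=2.0900
    cross x-line → (5,1), t=3.2447
    cross y-line → (5,0), t=3.4600 (wall)
  → r_2 = 3.4600
beam 3: φ=45°, α=60°
  d=(0.5000,0.8660)  start (2,2)  tX=1.6200 tY=0.3118  stride 1/|dx|=2.0000 1/|dy|=1.1547
    cross y-line → (2,3), t=0.3118 (wall)
  → r_3 = 0.3118
beam 4: φ=135°, α=150°
  d=(-0.8660,0.5000)  start (2,2)  tX=0.2194 tY=0.5400  stride 1/|dx|=1.1547 1/|dy|=2.0000
    cross x-line → (1,2), t=0.2194 (wall)
  → r_4 = 0.2194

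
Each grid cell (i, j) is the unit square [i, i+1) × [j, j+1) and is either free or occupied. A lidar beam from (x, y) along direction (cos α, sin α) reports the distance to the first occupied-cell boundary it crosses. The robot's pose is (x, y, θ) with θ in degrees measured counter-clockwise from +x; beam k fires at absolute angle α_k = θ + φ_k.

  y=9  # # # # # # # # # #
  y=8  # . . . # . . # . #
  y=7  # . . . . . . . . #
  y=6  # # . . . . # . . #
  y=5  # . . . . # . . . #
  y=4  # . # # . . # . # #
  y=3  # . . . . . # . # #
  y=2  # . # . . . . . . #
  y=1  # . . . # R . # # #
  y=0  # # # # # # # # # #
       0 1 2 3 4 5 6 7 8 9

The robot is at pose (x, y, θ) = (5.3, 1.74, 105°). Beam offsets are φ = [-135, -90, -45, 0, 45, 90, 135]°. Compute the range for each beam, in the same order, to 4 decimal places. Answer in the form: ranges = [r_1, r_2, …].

beam 1: φ=-135°, α=330°
  cosα=0.8660 sinα=-0.5000 | (5,1) | tMaxX 0.8083 tMaxY 1.4800 | tΔX 1.1547 tΔY 2.0000
    t=0.8083 [x] (6,1)
    t=1.4800 [y] (6,0) — stop
  → r_1 = 1.4800
beam 2: φ=-90°, α=15°
  cosα=0.9659 sinα=0.2588 | (5,1) | tMaxX 0.7247 tMaxY 1.0046 | tΔX 1.0353 tΔY 3.8637
    t=0.7247 [x] (6,1)
    t=1.0046 [y] (6,2)
    t=1.7600 [x] (7,2)
    t=2.7952 [x] (8,2)
    t=3.8305 [x] (9,2) — stop
  → r_2 = 3.8305
beam 3: φ=-45°, α=60°
  cosα=0.5000 sinα=0.8660 | (5,1) | tMaxX 1.4000 tMaxY 0.3002 | tΔX 2.0000 tΔY 1.1547
    t=0.3002 [y] (5,2)
    t=1.4000 [x] (6,2)
    t=1.4549 [y] (6,3) — stop
  → r_3 = 1.4549
beam 4: φ=0°, α=105°
  cosα=-0.2588 sinα=0.9659 | (5,1) | tMaxX 1.1591 tMaxY 0.2692 | tΔX 3.8637 tΔY 1.0353
    t=0.2692 [y] (5,2)
    t=1.1591 [x] (4,2)
    t=1.3044 [y] (4,3)
    t=2.3397 [y] (4,4)
    t=3.3750 [y] (4,5)
    t=4.4103 [y] (4,6)
    t=5.0228 [x] (3,6)
    t=5.4456 [y] (3,7)
    t=6.4808 [y] (3,8)
    t=7.5161 [y] (3,9) — stop
  → r_4 = 7.5161
beam 5: φ=45°, α=150°
  cosα=-0.8660 sinα=0.5000 | (5,1) | tMaxX 0.3464 tMaxY 0.5200 | tΔX 1.1547 tΔY 2.0000
    t=0.3464 [x] (4,1) — stop
  → r_5 = 0.3464
beam 6: φ=90°, α=195°
  cosα=-0.9659 sinα=-0.2588 | (5,1) | tMaxX 0.3106 tMaxY 2.8591 | tΔX 1.0353 tΔY 3.8637
    t=0.3106 [x] (4,1) — stop
  → r_6 = 0.3106
beam 7: φ=135°, α=240°
  cosα=-0.5000 sinα=-0.8660 | (5,1) | tMaxX 0.6000 tMaxY 0.8545 | tΔX 2.0000 tΔY 1.1547
    t=0.6000 [x] (4,1) — stop
  → r_7 = 0.6000

ranges = [1.4800, 3.8305, 1.4549, 7.5161, 0.3464, 0.3106, 0.6000]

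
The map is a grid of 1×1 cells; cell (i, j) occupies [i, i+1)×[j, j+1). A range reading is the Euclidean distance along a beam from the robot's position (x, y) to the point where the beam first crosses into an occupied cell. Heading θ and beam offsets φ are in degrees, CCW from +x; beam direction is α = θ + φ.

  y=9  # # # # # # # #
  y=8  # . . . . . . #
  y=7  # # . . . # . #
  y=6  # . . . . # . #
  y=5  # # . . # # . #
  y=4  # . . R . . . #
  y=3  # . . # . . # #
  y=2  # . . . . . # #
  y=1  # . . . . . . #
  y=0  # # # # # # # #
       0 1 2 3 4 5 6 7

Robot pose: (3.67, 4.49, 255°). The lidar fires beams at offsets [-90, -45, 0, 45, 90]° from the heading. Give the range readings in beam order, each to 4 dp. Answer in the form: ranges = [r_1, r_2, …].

ranges = [1.9705, 3.0831, 0.5073, 0.5658, 2.4122]

beam 1: φ=-90°, α=165°
  cosα=-0.9659 sinα=0.2588 | (3,4) | tMaxX 0.6936 tMaxY 1.9705 | tΔX 1.0353 tΔY 3.8637
    t=0.6936 [x] (2,4)
    t=1.7289 [x] (1,4)
    t=1.9705 [y] (1,5) — stop
  → r_1 = 1.9705
beam 2: φ=-45°, α=210°
  cosα=-0.8660 sinα=-0.5000 | (3,4) | tMaxX 0.7736 tMaxY 0.9800 | tΔX 1.1547 tΔY 2.0000
    t=0.7736 [x] (2,4)
    t=0.9800 [y] (2,3)
    t=1.9283 [x] (1,3)
    t=2.9800 [y] (1,2)
    t=3.0831 [x] (0,2) — stop
  → r_2 = 3.0831
beam 3: φ=0°, α=255°
  cosα=-0.2588 sinα=-0.9659 | (3,4) | tMaxX 2.5887 tMaxY 0.5073 | tΔX 3.8637 tΔY 1.0353
    t=0.5073 [y] (3,3) — stop
  → r_3 = 0.5073
beam 4: φ=45°, α=300°
  cosα=0.5000 sinα=-0.8660 | (3,4) | tMaxX 0.6600 tMaxY 0.5658 | tΔX 2.0000 tΔY 1.1547
    t=0.5658 [y] (3,3) — stop
  → r_4 = 0.5658
beam 5: φ=90°, α=345°
  cosα=0.9659 sinα=-0.2588 | (3,4) | tMaxX 0.3416 tMaxY 1.8932 | tΔX 1.0353 tΔY 3.8637
    t=0.3416 [x] (4,4)
    t=1.3769 [x] (5,4)
    t=1.8932 [y] (5,3)
    t=2.4122 [x] (6,3) — stop
  → r_5 = 2.4122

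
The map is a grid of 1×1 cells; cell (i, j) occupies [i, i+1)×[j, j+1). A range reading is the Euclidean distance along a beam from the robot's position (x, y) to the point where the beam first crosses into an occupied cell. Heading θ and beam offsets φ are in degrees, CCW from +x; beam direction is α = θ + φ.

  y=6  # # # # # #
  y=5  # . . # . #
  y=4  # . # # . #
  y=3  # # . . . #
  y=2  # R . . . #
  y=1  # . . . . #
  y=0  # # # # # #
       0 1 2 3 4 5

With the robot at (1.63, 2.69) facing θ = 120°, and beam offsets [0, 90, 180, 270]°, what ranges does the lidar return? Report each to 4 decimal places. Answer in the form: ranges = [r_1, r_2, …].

ranges = [0.3580, 0.7275, 1.9514, 2.6200]

beam 1: φ=0°, α=120°
  direction (-0.5000, 0.8660); cell (1,2); t to first gridline: x 1.2600, y 0.3580 (then +2.0000 / +1.1547)
    (1,3) via y @ 0.3580  # hit
  → r_1 = 0.3580
beam 2: φ=90°, α=210°
  direction (-0.8660, -0.5000); cell (1,2); t to first gridline: x 0.7275, y 1.3800 (then +1.1547 / +2.0000)
    (0,2) via x @ 0.7275  # hit
  → r_2 = 0.7275
beam 3: φ=180°, α=300°
  direction (0.5000, -0.8660); cell (1,2); t to first gridline: x 0.7400, y 0.7967 (then +2.0000 / +1.1547)
    (2,2) via x @ 0.7400
    (2,1) via y @ 0.7967
    (2,0) via y @ 1.9514  # hit
  → r_3 = 1.9514
beam 4: φ=270°, α=30°
  direction (0.8660, 0.5000); cell (1,2); t to first gridline: x 0.4272, y 0.6200 (then +1.1547 / +2.0000)
    (2,2) via x @ 0.4272
    (2,3) via y @ 0.6200
    (3,3) via x @ 1.5819
    (3,4) via y @ 2.6200  # hit
  → r_4 = 2.6200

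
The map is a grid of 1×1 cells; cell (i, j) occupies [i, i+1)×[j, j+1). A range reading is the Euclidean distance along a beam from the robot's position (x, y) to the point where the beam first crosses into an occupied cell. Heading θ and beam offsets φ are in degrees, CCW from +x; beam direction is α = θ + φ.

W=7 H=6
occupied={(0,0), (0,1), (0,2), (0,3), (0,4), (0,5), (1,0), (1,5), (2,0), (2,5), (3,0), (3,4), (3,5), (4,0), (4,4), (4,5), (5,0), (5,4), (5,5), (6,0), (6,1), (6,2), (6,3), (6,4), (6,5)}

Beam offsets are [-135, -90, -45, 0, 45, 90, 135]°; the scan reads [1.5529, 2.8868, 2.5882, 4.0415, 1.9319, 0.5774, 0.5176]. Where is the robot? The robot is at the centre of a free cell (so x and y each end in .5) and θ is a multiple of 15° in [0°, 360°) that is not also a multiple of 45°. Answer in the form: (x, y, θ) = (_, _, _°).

Enumerate (i+0.5, j+0.5, θ) over the 17 free cells and 16 admissible headings. For each, cast all 7 beams and compare to the given ranges.
  (1.5, 4.5, 150°): beam 2 = 0.5774 ≠ 2.8868 ✗
  (4.5, 1.5, 105°): beam 1 = 1.0000 ≠ 1.5529 ✗
  (5.5, 3.5, 240°): beam 1 = 0.5176 ≠ 1.5529 ✗
  …
  (4.5, 1.5, 150°): r_1=1.5529, r_2=2.8868, r_3=2.5882, r_4=4.0415, r_5=1.9319, r_6=0.5774, r_7=0.5176 — all match ✓
Only this pose fits every beam.

(x, y, θ) = (4.5, 1.5, 150°)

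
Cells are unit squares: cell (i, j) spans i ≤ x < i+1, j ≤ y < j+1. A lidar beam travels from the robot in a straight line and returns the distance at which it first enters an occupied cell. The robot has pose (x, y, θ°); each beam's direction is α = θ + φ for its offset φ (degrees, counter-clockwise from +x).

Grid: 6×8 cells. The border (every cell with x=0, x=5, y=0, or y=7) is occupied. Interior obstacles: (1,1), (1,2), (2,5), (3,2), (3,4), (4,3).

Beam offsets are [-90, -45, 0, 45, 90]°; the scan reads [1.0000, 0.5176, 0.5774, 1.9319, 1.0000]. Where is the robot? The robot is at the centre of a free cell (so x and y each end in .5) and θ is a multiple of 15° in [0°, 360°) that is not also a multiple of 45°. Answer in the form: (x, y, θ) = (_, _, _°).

(x, y, θ) = (3.5, 6.5, 120°)

Enumerate (i+0.5, j+0.5, θ) over the 18 free cells and 16 admissible headings. For each, cast all 5 beams and compare to the given ranges.
  (4.5, 4.5, 165°): beam 1 = 1.9319 ≠ 1.0000 ✗
  (1.5, 4.5, 285°): beam 1 = 0.5176 ≠ 1.0000 ✗
  (4.5, 2.5, 330°): beam 1 = 1.7321 ≠ 1.0000 ✗
  (2.5, 4.5, 240°): beam 1 = 1.7321 ≠ 1.0000 ✗
  …
  (3.5, 6.5, 120°): r_1=1.0000, r_2=0.5176, r_3=0.5774, r_4=1.9319, r_5=1.0000 — all match ✓
No second candidate reproduces the full scan.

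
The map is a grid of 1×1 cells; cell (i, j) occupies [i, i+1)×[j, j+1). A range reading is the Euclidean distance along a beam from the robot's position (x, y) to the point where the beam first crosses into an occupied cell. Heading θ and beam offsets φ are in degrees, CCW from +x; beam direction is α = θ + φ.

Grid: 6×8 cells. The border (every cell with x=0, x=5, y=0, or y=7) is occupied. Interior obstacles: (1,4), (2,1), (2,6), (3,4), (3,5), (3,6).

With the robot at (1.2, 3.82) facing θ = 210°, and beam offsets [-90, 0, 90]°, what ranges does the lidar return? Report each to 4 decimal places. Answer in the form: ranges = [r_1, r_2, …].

beam 1: φ=-90°, α=120°
  dir = (cos 120°, sin 120°) = (-0.5000, 0.8660); from cell (1,3)
  next x-line at t=0.4000, next y-line at t=0.2078; Δt_x=2.0000, Δt_y=1.1547
    y: enter (1,4) at t=0.2078 ← occupied
  → r_1 = 0.2078
beam 2: φ=0°, α=210°
  dir = (cos 210°, sin 210°) = (-0.8660, -0.5000); from cell (1,3)
  next x-line at t=0.2309, next y-line at t=1.6400; Δt_x=1.1547, Δt_y=2.0000
    x: enter (0,3) at t=0.2309 ← occupied
  → r_2 = 0.2309
beam 3: φ=90°, α=300°
  dir = (cos 300°, sin 300°) = (0.5000, -0.8660); from cell (1,3)
  next x-line at t=1.6000, next y-line at t=0.9469; Δt_x=2.0000, Δt_y=1.1547
    y: enter (1,2) at t=0.9469
    x: enter (2,2) at t=1.6000
    y: enter (2,1) at t=2.1016 ← occupied
  → r_3 = 2.1016

ranges = [0.2078, 0.2309, 2.1016]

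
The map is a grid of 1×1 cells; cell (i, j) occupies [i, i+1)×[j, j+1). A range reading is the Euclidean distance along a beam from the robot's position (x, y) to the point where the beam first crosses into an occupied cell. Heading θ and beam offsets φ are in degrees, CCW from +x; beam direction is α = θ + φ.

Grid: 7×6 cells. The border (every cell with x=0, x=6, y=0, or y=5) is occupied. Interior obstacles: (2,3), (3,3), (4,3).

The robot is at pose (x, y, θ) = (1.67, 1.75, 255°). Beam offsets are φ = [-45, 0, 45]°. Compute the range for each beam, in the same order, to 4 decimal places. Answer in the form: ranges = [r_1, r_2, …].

ranges = [0.7736, 0.7765, 0.8660]

beam 1: φ=-45°, α=210°
  cosα=-0.8660 sinα=-0.5000 | (1,1) | tMaxX 0.7736 tMaxY 1.5000 | tΔX 1.1547 tΔY 2.0000
    t=0.7736 [x] (0,1) — stop
  → r_1 = 0.7736
beam 2: φ=0°, α=255°
  cosα=-0.2588 sinα=-0.9659 | (1,1) | tMaxX 2.5887 tMaxY 0.7765 | tΔX 3.8637 tΔY 1.0353
    t=0.7765 [y] (1,0) — stop
  → r_2 = 0.7765
beam 3: φ=45°, α=300°
  cosα=0.5000 sinα=-0.8660 | (1,1) | tMaxX 0.6600 tMaxY 0.8660 | tΔX 2.0000 tΔY 1.1547
    t=0.6600 [x] (2,1)
    t=0.8660 [y] (2,0) — stop
  → r_3 = 0.8660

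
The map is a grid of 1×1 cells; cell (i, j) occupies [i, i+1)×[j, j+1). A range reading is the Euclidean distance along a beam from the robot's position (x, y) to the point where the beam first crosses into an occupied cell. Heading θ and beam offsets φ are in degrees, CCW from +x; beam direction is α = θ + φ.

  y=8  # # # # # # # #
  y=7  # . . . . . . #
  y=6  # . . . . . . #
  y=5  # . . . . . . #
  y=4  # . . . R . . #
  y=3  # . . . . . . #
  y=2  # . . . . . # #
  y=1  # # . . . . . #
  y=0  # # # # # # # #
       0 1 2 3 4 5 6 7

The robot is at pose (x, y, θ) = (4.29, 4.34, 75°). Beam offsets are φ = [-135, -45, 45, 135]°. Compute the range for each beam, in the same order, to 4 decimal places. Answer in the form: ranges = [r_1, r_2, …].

beam 1: φ=-135°, α=300°
  dir = (cos 300°, sin 300°) = (0.5000, -0.8660); from cell (4,4)
  next x-line at t=1.4200, next y-line at t=0.3926; Δt_x=2.0000, Δt_y=1.1547
    y: enter (4,3) at t=0.3926
    x: enter (5,3) at t=1.4200
    y: enter (5,2) at t=1.5473
    y: enter (5,1) at t=2.7020
    x: enter (6,1) at t=3.4200
    y: enter (6,0) at t=3.8567 ← occupied
  → r_1 = 3.8567
beam 2: φ=-45°, α=30°
  dir = (cos 30°, sin 30°) = (0.8660, 0.5000); from cell (4,4)
  next x-line at t=0.8198, next y-line at t=1.3200; Δt_x=1.1547, Δt_y=2.0000
    x: enter (5,4) at t=0.8198
    y: enter (5,5) at t=1.3200
    x: enter (6,5) at t=1.9745
    x: enter (7,5) at t=3.1292 ← occupied
  → r_2 = 3.1292
beam 3: φ=45°, α=120°
  dir = (cos 120°, sin 120°) = (-0.5000, 0.8660); from cell (4,4)
  next x-line at t=0.5800, next y-line at t=0.7621; Δt_x=2.0000, Δt_y=1.1547
    x: enter (3,4) at t=0.5800
    y: enter (3,5) at t=0.7621
    y: enter (3,6) at t=1.9168
    x: enter (2,6) at t=2.5800
    y: enter (2,7) at t=3.0715
    y: enter (2,8) at t=4.2262 ← occupied
  → r_3 = 4.2262
beam 4: φ=135°, α=210°
  dir = (cos 210°, sin 210°) = (-0.8660, -0.5000); from cell (4,4)
  next x-line at t=0.3349, next y-line at t=0.6800; Δt_x=1.1547, Δt_y=2.0000
    x: enter (3,4) at t=0.3349
    y: enter (3,3) at t=0.6800
    x: enter (2,3) at t=1.4896
    x: enter (1,3) at t=2.6443
    y: enter (1,2) at t=2.6800
    x: enter (0,2) at t=3.7990 ← occupied
  → r_4 = 3.7990

ranges = [3.8567, 3.1292, 4.2262, 3.7990]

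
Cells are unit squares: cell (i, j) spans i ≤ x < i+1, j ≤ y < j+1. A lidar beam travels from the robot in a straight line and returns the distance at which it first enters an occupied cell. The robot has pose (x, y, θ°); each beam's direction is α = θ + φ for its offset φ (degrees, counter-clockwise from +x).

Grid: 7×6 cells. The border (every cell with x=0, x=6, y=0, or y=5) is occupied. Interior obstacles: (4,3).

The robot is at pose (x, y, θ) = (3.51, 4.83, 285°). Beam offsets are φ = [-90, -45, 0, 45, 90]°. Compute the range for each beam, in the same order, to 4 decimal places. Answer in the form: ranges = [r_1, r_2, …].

ranges = [2.5985, 4.4225, 1.8932, 1.6600, 0.6568]

beam 1: φ=-90°, α=195°
  dir = (cos 195°, sin 195°) = (-0.9659, -0.2588); from cell (3,4)
  next x-line at t=0.5280, next y-line at t=3.2069; Δt_x=1.0353, Δt_y=3.8637
    x: enter (2,4) at t=0.5280
    x: enter (1,4) at t=1.5633
    x: enter (0,4) at t=2.5985 ← occupied
  → r_1 = 2.5985
beam 2: φ=-45°, α=240°
  dir = (cos 240°, sin 240°) = (-0.5000, -0.8660); from cell (3,4)
  next x-line at t=1.0200, next y-line at t=0.9584; Δt_x=2.0000, Δt_y=1.1547
    y: enter (3,3) at t=0.9584
    x: enter (2,3) at t=1.0200
    y: enter (2,2) at t=2.1131
    x: enter (1,2) at t=3.0200
    y: enter (1,1) at t=3.2678
    y: enter (1,0) at t=4.4225 ← occupied
  → r_2 = 4.4225
beam 3: φ=0°, α=285°
  dir = (cos 285°, sin 285°) = (0.2588, -0.9659); from cell (3,4)
  next x-line at t=1.8932, next y-line at t=0.8593; Δt_x=3.8637, Δt_y=1.0353
    y: enter (3,3) at t=0.8593
    x: enter (4,3) at t=1.8932 ← occupied
  → r_3 = 1.8932
beam 4: φ=45°, α=330°
  dir = (cos 330°, sin 330°) = (0.8660, -0.5000); from cell (3,4)
  next x-line at t=0.5658, next y-line at t=1.6600; Δt_x=1.1547, Δt_y=2.0000
    x: enter (4,4) at t=0.5658
    y: enter (4,3) at t=1.6600 ← occupied
  → r_4 = 1.6600
beam 5: φ=90°, α=15°
  dir = (cos 15°, sin 15°) = (0.9659, 0.2588); from cell (3,4)
  next x-line at t=0.5073, next y-line at t=0.6568; Δt_x=1.0353, Δt_y=3.8637
    x: enter (4,4) at t=0.5073
    y: enter (4,5) at t=0.6568 ← occupied
  → r_5 = 0.6568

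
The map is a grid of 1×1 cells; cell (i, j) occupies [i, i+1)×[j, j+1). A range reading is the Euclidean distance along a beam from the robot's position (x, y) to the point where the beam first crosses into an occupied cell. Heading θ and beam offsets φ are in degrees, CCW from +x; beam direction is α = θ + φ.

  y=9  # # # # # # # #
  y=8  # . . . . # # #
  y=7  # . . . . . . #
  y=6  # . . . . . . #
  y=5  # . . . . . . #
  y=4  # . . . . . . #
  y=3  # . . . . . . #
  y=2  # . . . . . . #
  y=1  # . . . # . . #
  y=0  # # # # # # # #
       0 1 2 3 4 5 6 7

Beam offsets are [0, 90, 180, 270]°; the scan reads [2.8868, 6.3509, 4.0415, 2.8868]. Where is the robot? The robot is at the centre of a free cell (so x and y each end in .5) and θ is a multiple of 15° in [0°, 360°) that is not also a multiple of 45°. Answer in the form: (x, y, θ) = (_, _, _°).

(x, y, θ) = (4.5, 3.5, 30°)

Enumerate (i+0.5, j+0.5, θ) over the 45 free cells and 16 admissible headings. For each, cast all 4 beams and compare to the given ranges.
  (1.5, 8.5, 150°): beam 1 = 0.5774 ≠ 2.8868 ✗
  (2.5, 8.5, 300°): beam 1 = 8.6603 ≠ 2.8868 ✗
  (3.5, 2.5, 150°): beam 2 = 1.7321 ≠ 6.3509 ✗
  (3.5, 4.5, 120°): beam 1 = 5.0000 ≠ 2.8868 ✗
  …
  (4.5, 3.5, 30°): r_1=2.8868, r_2=6.3509, r_3=4.0415, r_4=2.8868 — all match ✓
No second candidate reproduces the full scan.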